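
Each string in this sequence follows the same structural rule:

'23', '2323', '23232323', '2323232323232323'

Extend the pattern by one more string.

Every step duplicates the string.
Doubling 2323232323232323:

23232323232323232323232323232323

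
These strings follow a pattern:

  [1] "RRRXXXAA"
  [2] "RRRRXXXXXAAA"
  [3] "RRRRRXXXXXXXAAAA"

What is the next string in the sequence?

Term n consists of n+1 R's, followed by 2n-1 X's, followed by n A's, where the shown terms are n = 2, 3, 4.
For the next term, n = 5, so the run lengths are 6, 9, 5.

RRRRRRXXXXXXXXXAAAAA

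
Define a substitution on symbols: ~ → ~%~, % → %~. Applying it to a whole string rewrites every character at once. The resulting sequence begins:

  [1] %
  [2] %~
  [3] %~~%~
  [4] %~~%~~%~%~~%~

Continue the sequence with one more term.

Rewriting the 13 symbols of %~~%~~%~%~~%~ one by one yields %~ ~%~ ~%~ %~ ~%~ ~%~ %~ ~%~ %~ ~%~ ~%~ %~ ~%~; concatenated:

%~~%~~%~%~~%~~%~%~~%~%~~%~~%~%~~%~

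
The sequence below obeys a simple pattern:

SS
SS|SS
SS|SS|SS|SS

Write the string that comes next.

Each string is two copies of the previous one joined by '|'.
Doubling SS|SS|SS|SS with '|' between the halves:

SS|SS|SS|SS|SS|SS|SS|SS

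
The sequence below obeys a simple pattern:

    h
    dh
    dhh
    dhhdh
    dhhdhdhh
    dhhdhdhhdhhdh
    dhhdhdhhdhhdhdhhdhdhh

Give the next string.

From term 3 onward, concatenate the last term with the second-to-last: dh·h = dhh, dhh·dh = dhhdh, …
So term 8 is dhhdhdhhdhhdhdhhdhdhh·dhhdhdhhdhhdh.

dhhdhdhhdhhdhdhhdhdhhdhhdhdhhdhhdh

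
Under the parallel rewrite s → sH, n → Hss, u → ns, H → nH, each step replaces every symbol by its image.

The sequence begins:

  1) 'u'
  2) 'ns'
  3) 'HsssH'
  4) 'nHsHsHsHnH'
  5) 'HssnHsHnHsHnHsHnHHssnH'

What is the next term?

nHsHsHHssnHsHnHHssnHsHnHHssnHsHnHHssnHnHsHsHHssnH

Applying the rule to each of the 22 symbols of HssnHsHnHsHnHsHnHHssnH gives the pieces nH sH sH Hss nH sH nH Hss nH sH nH Hss nH sH nH Hss nH nH sH sH Hss nH, which concatenate to the answer.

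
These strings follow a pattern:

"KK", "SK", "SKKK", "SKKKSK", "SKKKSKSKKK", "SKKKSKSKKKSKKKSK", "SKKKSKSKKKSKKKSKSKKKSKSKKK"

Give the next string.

SKKKSKSKKKSKKKSKSKKKSKSKKKSKKKSKSKKKSKKKSK

This is a Fibonacci-style word recurrence s(k) = s(k−1)·s(k−2): e.g. SK·KK = SKKK.
So term 8 is SKKKSKSKKKSKKKSKSKKKSKSKKK·SKKKSKSKKKSKKKSK.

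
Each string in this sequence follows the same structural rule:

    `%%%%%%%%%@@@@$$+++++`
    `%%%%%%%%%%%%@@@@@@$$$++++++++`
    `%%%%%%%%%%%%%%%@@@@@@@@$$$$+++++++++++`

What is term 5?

%%%%%%%%%%%%%%%%%%%%%@@@@@@@@@@@@$$$$$$+++++++++++++++++

Reading off run lengths: % runs 9, 12, 15; @ runs 4, 6, 8; $ runs 2, 3, 4; + runs 5, 8, 11 — each is linear in n, where the shown terms are n = 2, 3, 4.
Setting n = 6 gives 21, 12, 6, 17 characters in each block.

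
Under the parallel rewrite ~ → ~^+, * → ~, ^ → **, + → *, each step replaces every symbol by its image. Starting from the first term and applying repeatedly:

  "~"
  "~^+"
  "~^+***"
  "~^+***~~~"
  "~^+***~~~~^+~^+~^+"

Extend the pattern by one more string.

~^+***~~~~^+~^+~^+~^+***~^+***~^+***

Applying the rule to each of the 18 symbols of ~^+***~~~~^+~^+~^+ gives the pieces ~^+ ** * ~ ~ ~ ~^+ ~^+ ~^+ ~^+ ** * ~^+ ** * ~^+ ** *, which concatenate to the answer.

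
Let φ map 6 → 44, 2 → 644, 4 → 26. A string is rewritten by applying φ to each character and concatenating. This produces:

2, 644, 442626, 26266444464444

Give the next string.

644446444444262626264426262626

φ(26266444464444) expands symbol-by-symbol to 644 44 644 44 44 26 26 26 26 44 26 26 26 26; joining the 14 pieces gives the next term.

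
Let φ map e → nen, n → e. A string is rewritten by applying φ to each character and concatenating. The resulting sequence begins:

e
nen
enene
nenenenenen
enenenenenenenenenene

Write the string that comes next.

Rewriting the 21 symbols of enenenenenenenenenene one by one yields nen e nen e nen e nen e nen e nen e nen e nen e nen e nen e nen; concatenated:

nenenenenenenenenenenenenenenenenenenenenen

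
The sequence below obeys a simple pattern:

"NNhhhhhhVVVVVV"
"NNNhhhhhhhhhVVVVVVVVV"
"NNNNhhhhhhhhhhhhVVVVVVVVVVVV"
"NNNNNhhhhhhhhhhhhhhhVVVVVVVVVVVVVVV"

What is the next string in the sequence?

Term n consists of n N's, followed by 3n h's, followed by 3n V's, where the shown terms are n = 2, 3, 4, 5.
For the next term, n = 6, so the run lengths are 6, 18, 18.

NNNNNNhhhhhhhhhhhhhhhhhhVVVVVVVVVVVVVVVVVV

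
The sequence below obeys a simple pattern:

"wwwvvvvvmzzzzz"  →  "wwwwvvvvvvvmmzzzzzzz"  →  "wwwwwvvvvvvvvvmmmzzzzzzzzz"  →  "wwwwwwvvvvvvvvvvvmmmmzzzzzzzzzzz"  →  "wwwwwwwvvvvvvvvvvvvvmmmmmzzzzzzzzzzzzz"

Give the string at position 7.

wwwwwwwwwvvvvvvvvvvvvvvvvvmmmmmmmzzzzzzzzzzzzzzzzz

Each string has the form w^{n+1} v^{2n+1} m^{n-1} z^{2n+1}, where the shown terms are n = 2, 3, 4, 5, 6.
For term 7, n = 8, so the run lengths are 9, 17, 7, 17.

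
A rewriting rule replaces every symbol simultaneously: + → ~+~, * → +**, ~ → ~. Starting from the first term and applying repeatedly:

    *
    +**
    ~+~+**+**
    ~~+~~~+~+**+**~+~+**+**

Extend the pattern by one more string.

Rewriting the 23 symbols of ~~+~~~+~+**+**~+~+**+** one by one yields ~ ~ ~+~ ~ ~ ~ ~+~ ~ ~+~ +** +** ~+~ +** +** ~ ~+~ ~ ~+~ +** +** ~+~ +** +**; concatenated:

~~~+~~~~~+~~~+~+**+**~+~+**+**~~+~~~+~+**+**~+~+**+**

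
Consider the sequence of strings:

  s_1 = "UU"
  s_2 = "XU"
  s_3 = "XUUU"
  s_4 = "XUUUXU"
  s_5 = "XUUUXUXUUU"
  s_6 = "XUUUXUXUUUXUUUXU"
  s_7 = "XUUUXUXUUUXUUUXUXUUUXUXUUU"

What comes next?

Each term (from the third on) is the previous term followed by the one before it: term 3 = XU·UU = XUUU.
The next term joins XUUUXUXUUUXUUUXUXUUUXUXUUU and XUUUXUXUUUXUUUXU.

XUUUXUXUUUXUUUXUXUUUXUXUUUXUUUXUXUUUXUUUXU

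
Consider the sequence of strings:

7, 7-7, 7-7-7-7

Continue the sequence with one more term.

s(k+1) = s(k)·-·s(k) — each term doubles the last with '-' between the halves.
Doubling 7-7-7-7 with '-' between the halves:

7-7-7-7-7-7-7-7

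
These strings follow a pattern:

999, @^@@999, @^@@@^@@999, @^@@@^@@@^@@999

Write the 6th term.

Every step adds @^@@ at the front: s(k+1) = @^@@·s(k).
From @^@@@^@@@^@@999, 2 further steps: @^@@@^@@@^@@999 → @^@@@^@@@^@@@^@@999 → (answer).

@^@@@^@@@^@@@^@@@^@@999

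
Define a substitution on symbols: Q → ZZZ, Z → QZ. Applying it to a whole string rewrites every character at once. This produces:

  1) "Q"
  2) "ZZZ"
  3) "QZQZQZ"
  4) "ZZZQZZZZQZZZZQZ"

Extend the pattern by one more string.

Rewriting the 15 symbols of ZZZQZZZZQZZZZQZ one by one yields QZ QZ QZ ZZZ QZ QZ QZ QZ ZZZ QZ QZ QZ QZ ZZZ QZ; concatenated:

QZQZQZZZZQZQZQZQZZZZQZQZQZQZZZZQZ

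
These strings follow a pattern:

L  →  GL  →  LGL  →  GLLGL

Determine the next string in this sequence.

From term 3 onward, concatenate the second-to-last term with the last: L·GL = LGL, GL·LGL = GLLGL, …
The next term joins LGL and GLLGL.

LGLGLLGL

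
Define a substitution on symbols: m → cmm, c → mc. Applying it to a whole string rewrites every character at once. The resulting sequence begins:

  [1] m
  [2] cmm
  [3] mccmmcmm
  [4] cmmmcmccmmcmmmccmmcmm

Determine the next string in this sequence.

Applying the rule to each of the 21 symbols of cmmmcmccmmcmmmccmmcmm gives the pieces mc cmm cmm cmm mc cmm mc mc cmm cmm mc cmm cmm cmm mc mc cmm cmm mc cmm cmm, which concatenate to the answer.

mccmmcmmcmmmccmmmcmccmmcmmmccmmcmmcmmmcmccmmcmmmccmmcmm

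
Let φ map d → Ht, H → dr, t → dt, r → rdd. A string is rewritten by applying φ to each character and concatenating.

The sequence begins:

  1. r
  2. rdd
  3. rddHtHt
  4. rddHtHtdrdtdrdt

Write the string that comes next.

Applying the rule to each of the 15 symbols of rddHtHtdrdtdrdt gives the pieces rdd Ht Ht dr dt dr dt Ht rdd Ht dt Ht rdd Ht dt, which concatenate to the answer.

rddHtHtdrdtdrdtHtrddHtdtHtrddHtdt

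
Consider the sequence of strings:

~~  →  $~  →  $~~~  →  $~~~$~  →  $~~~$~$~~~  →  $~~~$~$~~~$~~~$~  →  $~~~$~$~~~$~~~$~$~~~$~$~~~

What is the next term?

This is a Fibonacci-style word recurrence s(k) = s(k−1)·s(k−2): e.g. $~·~~ = $~~~.
The next term joins $~~~$~$~~~$~~~$~$~~~$~$~~~ and $~~~$~$~~~$~~~$~.

$~~~$~$~~~$~~~$~$~~~$~$~~~$~~~$~$~~~$~~~$~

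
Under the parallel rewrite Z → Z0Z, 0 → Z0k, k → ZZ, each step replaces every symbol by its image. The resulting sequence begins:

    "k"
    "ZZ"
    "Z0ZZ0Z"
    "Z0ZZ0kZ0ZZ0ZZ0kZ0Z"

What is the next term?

Z0ZZ0kZ0ZZ0ZZ0kZZZ0ZZ0kZ0ZZ0ZZ0kZ0ZZ0ZZ0kZZZ0ZZ0kZ0Z

φ(Z0ZZ0kZ0ZZ0ZZ0kZ0Z) expands symbol-by-symbol to Z0Z Z0k Z0Z Z0Z Z0k ZZ Z0Z Z0k Z0Z Z0Z Z0k Z0Z Z0Z Z0k ZZ Z0Z Z0k Z0Z; joining the 18 pieces gives the next term.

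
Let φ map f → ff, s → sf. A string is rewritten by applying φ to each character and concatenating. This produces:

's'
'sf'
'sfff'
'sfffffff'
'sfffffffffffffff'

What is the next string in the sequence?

sfffffffffffffffffffffffffffffff

φ(sfffffffffffffff) expands symbol-by-symbol to sf ff ff ff ff ff ff ff ff ff ff ff ff ff ff ff; joining the 16 pieces gives the next term.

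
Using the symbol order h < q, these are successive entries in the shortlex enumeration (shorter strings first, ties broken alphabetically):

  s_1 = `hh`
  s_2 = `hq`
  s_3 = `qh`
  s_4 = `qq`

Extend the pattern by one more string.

hhh

qq is the last string of length 2, so the next is the first of length 3: h repeated 3 times.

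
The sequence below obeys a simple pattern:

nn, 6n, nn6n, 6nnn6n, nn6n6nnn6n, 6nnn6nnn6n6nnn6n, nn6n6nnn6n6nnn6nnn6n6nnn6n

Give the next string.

Each term (from the third on) is the two preceding terms concatenated in order: term 3 = nn·6n = nn6n.
Continuing: 6nnn6nnn6n6nnn6n · nn6n6nnn6n6nnn6nnn6n6nnn6n gives term 8.

6nnn6nnn6n6nnn6nnn6n6nnn6n6nnn6nnn6n6nnn6n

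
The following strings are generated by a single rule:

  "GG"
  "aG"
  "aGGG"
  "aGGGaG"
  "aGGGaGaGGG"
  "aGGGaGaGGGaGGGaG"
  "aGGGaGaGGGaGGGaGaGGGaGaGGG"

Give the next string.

aGGGaGaGGGaGGGaGaGGGaGaGGGaGGGaGaGGGaGGGaG

Each term (from the third on) is the previous term followed by the one before it: term 3 = aG·GG = aGGG.
Continuing: aGGGaGaGGGaGGGaGaGGGaGaGGG · aGGGaGaGGGaGGGaG gives term 8.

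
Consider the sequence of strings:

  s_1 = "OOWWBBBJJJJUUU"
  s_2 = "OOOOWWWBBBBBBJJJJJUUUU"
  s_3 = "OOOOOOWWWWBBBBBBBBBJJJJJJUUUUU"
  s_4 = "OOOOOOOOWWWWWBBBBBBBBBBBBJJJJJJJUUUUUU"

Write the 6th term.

OOOOOOOOOOOOWWWWWWWBBBBBBBBBBBBBBBBBBJJJJJJJJJUUUUUUUU

Each string has the form O^{2n} W^{n+1} B^{3n} J^{n+3} U^{n+2} (n = 1, 2, …).
Setting n = 6 gives 12, 7, 18, 9, 8 characters in each block.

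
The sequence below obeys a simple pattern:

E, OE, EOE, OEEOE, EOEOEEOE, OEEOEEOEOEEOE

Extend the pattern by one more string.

Each term (from the third on) is the two preceding terms concatenated in order: term 3 = E·OE = EOE.
So term 7 is EOEOEEOE·OEEOEEOEOEEOE.

EOEOEEOEOEEOEEOEOEEOE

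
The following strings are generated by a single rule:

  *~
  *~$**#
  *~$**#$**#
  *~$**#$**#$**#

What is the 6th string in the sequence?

*~$**#$**#$**#$**#$**#

The strings grow by a fixed suffix $**# each time.
From *~$**#$**#$**#, 2 further steps: *~$**#$**#$**# → *~$**#$**#$**#$**# → (answer).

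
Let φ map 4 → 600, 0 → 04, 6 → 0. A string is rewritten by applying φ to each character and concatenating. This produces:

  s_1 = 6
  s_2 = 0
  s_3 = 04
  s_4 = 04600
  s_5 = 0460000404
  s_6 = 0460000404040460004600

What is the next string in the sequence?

04600004040404600046000460004600004040460000404

Applying the rule to each of the 22 symbols of 0460000404040460004600 gives the pieces 04 600 0 04 04 04 04 600 04 600 04 600 04 600 0 04 04 04 600 0 04 04, which concatenate to the answer.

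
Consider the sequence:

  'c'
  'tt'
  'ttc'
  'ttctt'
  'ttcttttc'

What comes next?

ttcttttcttctt

This is a Fibonacci-style word recurrence s(k) = s(k−1)·s(k−2): e.g. tt·c = ttc.
So term 6 is ttcttttc·ttctt.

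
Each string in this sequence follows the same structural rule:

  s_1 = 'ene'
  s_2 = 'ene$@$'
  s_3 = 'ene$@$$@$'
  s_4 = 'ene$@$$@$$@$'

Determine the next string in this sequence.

ene$@$$@$$@$$@$

Each term is the previous one with $@$ appended.
So the next term is ene$@$$@$$@$·$@$.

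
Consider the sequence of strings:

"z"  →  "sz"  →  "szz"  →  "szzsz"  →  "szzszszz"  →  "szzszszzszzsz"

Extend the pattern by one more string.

This is a Fibonacci-style word recurrence s(k) = s(k−1)·s(k−2): e.g. sz·z = szz.
So term 7 is szzszszzszzsz·szzszszz.

szzszszzszzszszzszszz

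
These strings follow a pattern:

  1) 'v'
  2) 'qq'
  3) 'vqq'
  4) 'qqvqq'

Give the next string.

Each term (from the third on) is the two preceding terms concatenated in order: term 3 = v·qq = vqq.
The next term joins vqq and qqvqq.

vqqqqvqq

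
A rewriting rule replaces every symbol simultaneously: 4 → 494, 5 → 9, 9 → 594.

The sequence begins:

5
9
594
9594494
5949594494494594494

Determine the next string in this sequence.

959449459495944944945944944945944949594494494594494

φ(5949594494494594494) expands symbol-by-symbol to 9 594 494 594 9 594 494 494 594 494 494 594 494 9 594 494 494 594 494; joining the 19 pieces gives the next term.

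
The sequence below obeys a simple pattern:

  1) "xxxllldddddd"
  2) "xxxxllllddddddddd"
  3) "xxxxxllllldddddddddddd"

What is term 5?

Reading off run lengths: x runs 3, 4, 5; l runs 3, 4, 5; d runs 6, 9, 12 — each is linear in n, where the shown terms are n = 2, 3, 4.
Setting n = 6 gives 7, 7, 18 characters in each block.

xxxxxxxllllllldddddddddddddddddd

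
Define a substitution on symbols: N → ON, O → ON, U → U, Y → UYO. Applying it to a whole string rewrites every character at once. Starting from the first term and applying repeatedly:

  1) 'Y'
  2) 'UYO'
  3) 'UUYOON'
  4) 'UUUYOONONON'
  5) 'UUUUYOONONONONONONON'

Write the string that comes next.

Applying the rule to each of the 20 symbols of UUUUYOONONONONONONON gives the pieces U U U U UYO ON ON ON ON ON ON ON ON ON ON ON ON ON ON ON, which concatenate to the answer.

UUUUUYOONONONONONONONONONONONONONONON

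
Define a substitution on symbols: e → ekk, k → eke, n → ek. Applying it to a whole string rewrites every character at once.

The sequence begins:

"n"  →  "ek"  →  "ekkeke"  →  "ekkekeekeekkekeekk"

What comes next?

ekkekeekeekkekeekkekkekeekkekkekeekeekkekeekkekkekeeke

φ(ekkekeekeekkekeekk) expands symbol-by-symbol to ekk eke eke ekk eke ekk ekk eke ekk ekk eke eke ekk eke ekk ekk eke eke; joining the 18 pieces gives the next term.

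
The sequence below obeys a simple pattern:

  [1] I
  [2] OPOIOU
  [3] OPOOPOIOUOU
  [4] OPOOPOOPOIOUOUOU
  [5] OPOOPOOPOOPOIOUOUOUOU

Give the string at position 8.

Every step adds OPO to the front and OU to the end of the previous string.
From OPOOPOOPOOPOIOUOUOUOU, 3 further steps: OPOOPOOPOOPOIOUOUOUOU → OPOOPOOPOOPOOPOIOUOUOUOUOU → OPOOPOOPOOPOOPOOPOIOUOUOUOUOUOU → (answer).

OPOOPOOPOOPOOPOOPOOPOIOUOUOUOUOUOUOU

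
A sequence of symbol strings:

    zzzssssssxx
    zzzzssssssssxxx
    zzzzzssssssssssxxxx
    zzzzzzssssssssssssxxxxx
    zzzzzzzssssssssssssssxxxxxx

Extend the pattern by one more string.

zzzzzzzzssssssssssssssssxxxxxxx

Term n consists of n+1 z's, followed by 2n+2 s's, followed by n x's, where the shown terms are n = 2, 3, 4, 5, 6.
Setting n = 7 gives 8, 16, 7 characters in each block.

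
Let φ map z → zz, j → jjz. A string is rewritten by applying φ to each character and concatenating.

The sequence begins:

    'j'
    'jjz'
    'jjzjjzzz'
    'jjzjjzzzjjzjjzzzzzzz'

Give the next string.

jjzjjzzzjjzjjzzzzzzzjjzjjzzzjjzjjzzzzzzzzzzzzzzz

Applying the rule to each of the 20 symbols of jjzjjzzzjjzjjzzzzzzz gives the pieces jjz jjz zz jjz jjz zz zz zz jjz jjz zz jjz jjz zz zz zz zz zz zz zz, which concatenate to the answer.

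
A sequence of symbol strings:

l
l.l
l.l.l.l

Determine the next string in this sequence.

l.l.l.l.l.l.l.l

Each string is two copies of the previous one joined by '.'.
So the next term is two copies of l.l.l.l with '.' between the halves.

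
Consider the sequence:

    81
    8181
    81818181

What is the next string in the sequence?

8181818181818181

Each string is two copies of the previous one concatenated.
So the next term is two copies of 81818181.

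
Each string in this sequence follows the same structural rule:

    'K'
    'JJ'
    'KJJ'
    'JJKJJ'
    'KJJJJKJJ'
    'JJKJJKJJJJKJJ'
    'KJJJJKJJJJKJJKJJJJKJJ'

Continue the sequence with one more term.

Each term (from the third on) is the two preceding terms concatenated in order: term 3 = K·JJ = KJJ.
Continuing: JJKJJKJJJJKJJ · KJJJJKJJJJKJJKJJJJKJJ gives term 8.

JJKJJKJJJJKJJKJJJJKJJJJKJJKJJJJKJJ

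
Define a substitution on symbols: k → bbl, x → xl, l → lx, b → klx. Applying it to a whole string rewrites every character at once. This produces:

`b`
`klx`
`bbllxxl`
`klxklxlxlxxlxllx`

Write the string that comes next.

Rewriting the 16 symbols of klxklxlxlxxlxllx one by one yields bbl lx xl bbl lx xl lx xl lx xl xl lx xl lx lx xl; concatenated:

bbllxxlbbllxxllxxllxxlxllxxllxlxxl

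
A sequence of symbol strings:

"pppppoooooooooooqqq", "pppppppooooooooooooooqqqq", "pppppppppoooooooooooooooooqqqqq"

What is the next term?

pppppppppppooooooooooooooooooooqqqqqq

Each string has the form p^{2n-1} o^{3n+2} q^{n}, where the shown terms are n = 3, 4, 5.
At n = 6 the blocks have lengths 11, 20, 6.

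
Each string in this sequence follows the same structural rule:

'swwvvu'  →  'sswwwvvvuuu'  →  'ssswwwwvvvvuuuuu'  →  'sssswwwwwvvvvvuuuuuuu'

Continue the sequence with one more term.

ssssswwwwwwvvvvvvuuuuuuuuu

Reading off run lengths: s runs 1, 2, 3, 4; w runs 2, 3, 4, 5; v runs 2, 3, 4, 5; u runs 1, 3, 5, 7 — each is linear in n (n = 1, 2, …).
For the next term, n = 5, so the run lengths are 5, 6, 6, 9.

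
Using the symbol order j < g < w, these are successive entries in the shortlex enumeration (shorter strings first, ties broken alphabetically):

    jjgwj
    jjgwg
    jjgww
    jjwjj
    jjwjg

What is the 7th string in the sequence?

Continuing the enumeration 2 steps past jjwjg: jjwjg → jjwjw → (answer).

jjwgj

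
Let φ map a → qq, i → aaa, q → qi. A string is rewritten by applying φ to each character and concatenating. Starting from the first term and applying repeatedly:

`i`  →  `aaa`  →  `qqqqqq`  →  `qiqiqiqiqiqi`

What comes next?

Expanding qiqiqiqiqiqi: q→qi, i→aaa, q→qi, i→aaa, q→qi, i→aaa, q→qi, i→aaa, q→qi, i→aaa, q→qi, i→aaa. Concatenated: qi aaa qi aaa qi aaa qi aaa qi aaa qi aaa.

qiaaaqiaaaqiaaaqiaaaqiaaaqiaaa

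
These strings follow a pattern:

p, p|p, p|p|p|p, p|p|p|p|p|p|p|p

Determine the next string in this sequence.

s(k+1) = s(k)·|·s(k) — each term doubles the last with '|' between the halves.
So the next term is two copies of p|p|p|p|p|p|p|p with '|' between the halves.

p|p|p|p|p|p|p|p|p|p|p|p|p|p|p|p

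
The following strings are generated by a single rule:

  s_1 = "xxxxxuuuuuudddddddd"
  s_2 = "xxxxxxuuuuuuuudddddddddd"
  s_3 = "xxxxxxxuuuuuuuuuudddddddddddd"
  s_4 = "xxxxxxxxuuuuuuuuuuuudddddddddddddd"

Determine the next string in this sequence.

Each string has the form x^{n+2} u^{2n} d^{2n+2}, where the shown terms are n = 3, 4, 5, 6.
For the next term, n = 7, so the run lengths are 9, 14, 16.

xxxxxxxxxuuuuuuuuuuuuuudddddddddddddddd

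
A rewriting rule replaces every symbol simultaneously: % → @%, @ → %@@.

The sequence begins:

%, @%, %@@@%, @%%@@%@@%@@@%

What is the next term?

Rewriting the 13 symbols of @%%@@%@@%@@@% one by one yields %@@ @% @% %@@ %@@ @% %@@ %@@ @% %@@ %@@ %@@ @%; concatenated:

%@@@%@%%@@%@@@%%@@%@@@%%@@%@@%@@@%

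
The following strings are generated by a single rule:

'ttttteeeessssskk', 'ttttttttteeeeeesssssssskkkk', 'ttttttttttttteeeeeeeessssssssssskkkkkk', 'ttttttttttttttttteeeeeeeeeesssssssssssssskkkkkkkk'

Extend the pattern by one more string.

Each string has the form t^{4n+1} e^{2n+2} s^{3n+2} k^{2n} (n = 1, 2, …).
For the next term, n = 5, so the run lengths are 21, 12, 17, 10.

ttttttttttttttttttttteeeeeeeeeeeessssssssssssssssskkkkkkkkkk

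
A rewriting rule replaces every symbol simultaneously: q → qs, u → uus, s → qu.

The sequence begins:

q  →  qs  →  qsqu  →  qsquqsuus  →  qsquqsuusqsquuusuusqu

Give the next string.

φ(qsquqsuusqsquuusuusqu) expands symbol-by-symbol to qs qu qs uus qs qu uus uus qu qs qu qs uus uus uus qu uus uus qu qs uus; joining the 21 pieces gives the next term.

qsquqsuusqsquuusuusquqsquqsuusuusuusquuusuusquqsuus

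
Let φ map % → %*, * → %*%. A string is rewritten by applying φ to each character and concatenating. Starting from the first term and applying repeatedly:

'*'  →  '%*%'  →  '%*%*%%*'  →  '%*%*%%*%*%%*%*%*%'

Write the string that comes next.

Applying the rule to each of the 17 symbols of %*%*%%*%*%%*%*%*% gives the pieces %* %*% %* %*% %* %* %*% %* %*% %* %* %*% %* %*% %* %*% %*, which concatenate to the answer.

%*%*%%*%*%%*%*%*%%*%*%%*%*%*%%*%*%%*%*%%*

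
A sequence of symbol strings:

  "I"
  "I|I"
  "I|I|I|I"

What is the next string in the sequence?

Every step duplicates the string with '|' between the halves.
One more doubling of I|I|I|I gives the answer.

I|I|I|I|I|I|I|I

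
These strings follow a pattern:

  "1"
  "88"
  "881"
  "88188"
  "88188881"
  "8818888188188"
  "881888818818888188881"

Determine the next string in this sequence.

8818888188188881888818818888188188

This is a Fibonacci-style word recurrence s(k) = s(k−1)·s(k−2): e.g. 88·1 = 881.
Continuing: 881888818818888188881 · 8818888188188 gives term 8.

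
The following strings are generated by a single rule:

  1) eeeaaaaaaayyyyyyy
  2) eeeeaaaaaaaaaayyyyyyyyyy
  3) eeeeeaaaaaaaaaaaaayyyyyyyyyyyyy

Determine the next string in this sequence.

Each string has the form e^{n} a^{3n-2} y^{3n-2}, where the shown terms are n = 3, 4, 5.
At n = 6 the blocks have lengths 6, 16, 16.

eeeeeeaaaaaaaaaaaaaaaayyyyyyyyyyyyyyyy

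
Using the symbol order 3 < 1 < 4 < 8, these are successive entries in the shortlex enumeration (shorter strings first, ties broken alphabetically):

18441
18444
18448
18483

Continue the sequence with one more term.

The successor of 18483 increments the rightmost position that isn't already 8 and resets every position after it to 3.

18481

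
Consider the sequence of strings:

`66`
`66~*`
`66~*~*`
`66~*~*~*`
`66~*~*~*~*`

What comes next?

Each term is the previous one with ~* appended.
One more step from 66~*~*~*~* gives the answer.

66~*~*~*~*~*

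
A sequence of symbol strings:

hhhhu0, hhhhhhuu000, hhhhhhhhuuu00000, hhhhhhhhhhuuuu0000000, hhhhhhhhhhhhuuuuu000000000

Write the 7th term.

The n-th term is 2n+2 h's then n u's then 2n-1 0's (n = 1, 2, …).
Setting n = 7 gives 16, 7, 13 characters in each block.

hhhhhhhhhhhhhhhhuuuuuuu0000000000000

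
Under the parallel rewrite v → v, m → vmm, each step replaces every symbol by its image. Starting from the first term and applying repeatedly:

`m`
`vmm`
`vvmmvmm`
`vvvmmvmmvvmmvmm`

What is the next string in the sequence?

vvvvmmvmmvvmmvmmvvvmmvmmvvmmvmm

Replace each of the 15 characters of vvvmmvmmvvmmvmm in place — v v v vmm vmm v vmm vmm v v vmm vmm v vmm vmm — and concatenate.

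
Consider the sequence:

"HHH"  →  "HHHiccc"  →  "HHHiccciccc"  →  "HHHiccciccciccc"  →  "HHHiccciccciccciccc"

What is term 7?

HHHiccciccciccciccciccciccc

The strings grow by a fixed suffix iccc each time.
From HHHiccciccciccciccc, 2 further steps: HHHiccciccciccciccc → HHHiccciccciccciccciccc → (answer).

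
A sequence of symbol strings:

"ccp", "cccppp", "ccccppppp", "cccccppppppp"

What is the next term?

The n-th term is n+1 c's then 2n-1 p's (n = 1, 2, …).
At n = 5 the blocks have lengths 6, 9.

ccccccppppppppp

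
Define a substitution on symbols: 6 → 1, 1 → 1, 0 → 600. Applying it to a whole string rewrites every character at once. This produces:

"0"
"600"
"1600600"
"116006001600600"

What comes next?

1116006001600600116006001600600

Replace each of the 15 characters of 116006001600600 in place — 1 1 1 600 600 1 600 600 1 1 600 600 1 600 600 — and concatenate.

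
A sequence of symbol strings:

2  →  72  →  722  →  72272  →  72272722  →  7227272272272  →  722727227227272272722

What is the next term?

Each term (from the third on) is the previous term followed by the one before it: term 3 = 72·2 = 722.
So term 8 is 722727227227272272722·7227272272272.

7227272272272722727227227272272272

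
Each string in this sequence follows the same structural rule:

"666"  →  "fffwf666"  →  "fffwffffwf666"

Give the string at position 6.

fffwffffwffffwffffwffffwf666

Each term is the previous one with fffwf prepended.
From fffwffffwf666, 3 further steps: fffwffffwf666 → fffwffffwffffwf666 → fffwffffwffffwffffwf666 → (answer).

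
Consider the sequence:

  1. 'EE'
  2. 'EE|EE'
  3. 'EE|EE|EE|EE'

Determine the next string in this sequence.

s(k+1) = s(k)·|·s(k) — each term doubles the last with '|' between the halves.
One more doubling of EE|EE|EE|EE gives the answer.

EE|EE|EE|EE|EE|EE|EE|EE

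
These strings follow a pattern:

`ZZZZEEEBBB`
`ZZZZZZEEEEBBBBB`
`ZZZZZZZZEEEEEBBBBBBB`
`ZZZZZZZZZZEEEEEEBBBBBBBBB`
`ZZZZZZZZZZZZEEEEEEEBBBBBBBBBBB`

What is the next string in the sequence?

The n-th term is 2n Z's then n+1 E's then 2n-1 B's, where the shown terms are n = 2, 3, 4, 5, 6.
Setting n = 7 gives 14, 8, 13 characters in each block.

ZZZZZZZZZZZZZZEEEEEEEEBBBBBBBBBBBBB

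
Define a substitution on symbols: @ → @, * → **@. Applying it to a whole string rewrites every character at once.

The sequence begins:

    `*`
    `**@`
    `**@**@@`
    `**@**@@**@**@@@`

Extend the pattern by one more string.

**@**@@**@**@@@**@**@@**@**@@@@

Applying the rule to each of the 15 symbols of **@**@@**@**@@@ gives the pieces **@ **@ @ **@ **@ @ @ **@ **@ @ **@ **@ @ @ @, which concatenate to the answer.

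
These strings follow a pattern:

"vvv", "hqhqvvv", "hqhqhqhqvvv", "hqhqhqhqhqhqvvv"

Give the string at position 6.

The strings grow by a fixed prefix hqhq each time.
From hqhqhqhqhqhqvvv, 2 further steps: hqhqhqhqhqhqvvv → hqhqhqhqhqhqhqhqvvv → (answer).

hqhqhqhqhqhqhqhqhqhqvvv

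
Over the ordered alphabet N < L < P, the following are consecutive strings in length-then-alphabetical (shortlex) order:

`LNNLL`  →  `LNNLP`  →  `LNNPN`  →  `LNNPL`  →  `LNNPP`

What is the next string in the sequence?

LNLNN

Find the rightmost character of LNNPP below P, bump it to the next letter, and reset everything to its right to N.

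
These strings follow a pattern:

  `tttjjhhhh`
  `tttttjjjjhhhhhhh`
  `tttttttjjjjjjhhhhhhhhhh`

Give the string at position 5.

Term n consists of 2n+1 t's, followed by 2n j's, followed by 3n+1 h's (n = 1, 2, …).
Setting n = 5 gives 11, 10, 16 characters in each block.

tttttttttttjjjjjjjjjjhhhhhhhhhhhhhhhh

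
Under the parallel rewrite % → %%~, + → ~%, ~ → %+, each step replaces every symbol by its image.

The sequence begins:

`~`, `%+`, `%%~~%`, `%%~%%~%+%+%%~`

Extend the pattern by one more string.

%%~%%~%+%%~%%~%+%%~~%%%~~%%%~%%~%+

φ(%%~%%~%+%+%%~) expands symbol-by-symbol to %%~ %%~ %+ %%~ %%~ %+ %%~ ~% %%~ ~% %%~ %%~ %+; joining the 13 pieces gives the next term.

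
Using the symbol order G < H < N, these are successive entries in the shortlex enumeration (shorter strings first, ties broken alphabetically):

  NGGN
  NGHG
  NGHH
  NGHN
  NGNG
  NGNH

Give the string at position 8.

Advancing 2 positions from NGNH through NGNH → NGNN reaches term 8.

NHGG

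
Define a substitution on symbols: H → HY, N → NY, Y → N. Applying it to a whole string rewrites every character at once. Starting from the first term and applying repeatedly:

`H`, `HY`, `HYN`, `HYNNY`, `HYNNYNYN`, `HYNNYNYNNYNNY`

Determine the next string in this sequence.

Rewriting the 13 symbols of HYNNYNYNNYNNY one by one yields HY N NY NY N NY N NY NY N NY NY N; concatenated:

HYNNYNYNNYNNYNYNNYNYN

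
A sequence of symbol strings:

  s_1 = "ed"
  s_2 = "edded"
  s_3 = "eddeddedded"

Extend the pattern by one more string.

s(k+1) = s(k)·d·s(k) — each term doubles the last with 'd' between the halves.
One more doubling of eddeddedded gives the answer.

eddeddeddeddeddeddedded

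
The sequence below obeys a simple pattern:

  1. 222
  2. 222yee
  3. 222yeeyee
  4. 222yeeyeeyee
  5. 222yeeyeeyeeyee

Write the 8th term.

The strings grow by a fixed suffix yee each time.
From 222yeeyeeyeeyee, 3 further steps: 222yeeyeeyeeyee → 222yeeyeeyeeyeeyee → 222yeeyeeyeeyeeyeeyee → (answer).

222yeeyeeyeeyeeyeeyeeyee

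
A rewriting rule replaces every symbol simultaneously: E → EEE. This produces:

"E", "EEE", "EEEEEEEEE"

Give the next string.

Expanding EEEEEEEEE: E→EEE, E→EEE, E→EEE, E→EEE, E→EEE, E→EEE, E→EEE, E→EEE, E→EEE. Concatenated: EEE EEE EEE EEE EEE EEE EEE EEE EEE.

EEEEEEEEEEEEEEEEEEEEEEEEEEE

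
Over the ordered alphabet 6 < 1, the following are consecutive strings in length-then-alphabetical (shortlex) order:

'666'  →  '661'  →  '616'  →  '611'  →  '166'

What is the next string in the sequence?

161

Find the rightmost character of 166 below 1, bump it to the next letter, and reset everything to its right to 6.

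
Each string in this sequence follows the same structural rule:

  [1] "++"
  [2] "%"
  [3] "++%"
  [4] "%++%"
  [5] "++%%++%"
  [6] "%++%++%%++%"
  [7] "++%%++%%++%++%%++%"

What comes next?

Each term (from the third on) is the two preceding terms concatenated in order: term 3 = ++·% = ++%.
The next term joins %++%++%%++% and ++%%++%%++%++%%++%.

%++%++%%++%++%%++%%++%++%%++%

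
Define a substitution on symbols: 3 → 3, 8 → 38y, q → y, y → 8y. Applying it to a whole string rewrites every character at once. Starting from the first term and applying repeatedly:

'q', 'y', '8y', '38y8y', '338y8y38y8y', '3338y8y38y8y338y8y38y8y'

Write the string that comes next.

Rewriting the 23 symbols of 3338y8y38y8y338y8y38y8y one by one yields 3 3 3 38y 8y 38y 8y 3 38y 8y 38y 8y 3 3 38y 8y 38y 8y 3 38y 8y 38y 8y; concatenated:

33338y8y38y8y338y8y38y8y3338y8y38y8y338y8y38y8y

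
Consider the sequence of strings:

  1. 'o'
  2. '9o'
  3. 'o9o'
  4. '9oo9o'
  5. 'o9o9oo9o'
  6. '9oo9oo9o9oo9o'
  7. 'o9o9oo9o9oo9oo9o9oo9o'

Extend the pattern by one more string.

Each term (from the third on) is the two preceding terms concatenated in order: term 3 = o·9o = o9o.
The next term joins 9oo9oo9o9oo9o and o9o9oo9o9oo9oo9o9oo9o.

9oo9oo9o9oo9oo9o9oo9o9oo9oo9o9oo9o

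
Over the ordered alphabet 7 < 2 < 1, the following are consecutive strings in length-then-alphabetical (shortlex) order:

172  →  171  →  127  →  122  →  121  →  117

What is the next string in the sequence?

The successor of 117 increments the rightmost position that isn't already 1 and resets every position after it to 7.

112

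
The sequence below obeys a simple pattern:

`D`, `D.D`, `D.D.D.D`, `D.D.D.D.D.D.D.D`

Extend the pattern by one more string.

D.D.D.D.D.D.D.D.D.D.D.D.D.D.D.D

s(k+1) = s(k)·.·s(k) — each term doubles the last with '.' between the halves.
One more doubling of D.D.D.D.D.D.D.D gives the answer.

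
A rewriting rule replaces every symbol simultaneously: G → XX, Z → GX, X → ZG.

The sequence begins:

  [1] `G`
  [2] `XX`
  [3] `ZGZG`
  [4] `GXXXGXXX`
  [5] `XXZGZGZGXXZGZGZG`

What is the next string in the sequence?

ZGZGGXXXGXXXGXXXZGZGGXXXGXXXGXXX

Applying the rule to each of the 16 symbols of XXZGZGZGXXZGZGZG gives the pieces ZG ZG GX XX GX XX GX XX ZG ZG GX XX GX XX GX XX, which concatenate to the answer.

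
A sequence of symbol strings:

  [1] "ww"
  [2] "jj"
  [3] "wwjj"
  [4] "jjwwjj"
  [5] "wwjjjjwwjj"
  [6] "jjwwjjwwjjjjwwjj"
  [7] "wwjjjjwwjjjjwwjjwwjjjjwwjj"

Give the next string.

From term 3 onward, concatenate the second-to-last term with the last: ww·jj = wwjj, jj·wwjj = jjwwjj, …
The next term joins jjwwjjwwjjjjwwjj and wwjjjjwwjjjjwwjjwwjjjjwwjj.

jjwwjjwwjjjjwwjjwwjjjjwwjjjjwwjjwwjjjjwwjj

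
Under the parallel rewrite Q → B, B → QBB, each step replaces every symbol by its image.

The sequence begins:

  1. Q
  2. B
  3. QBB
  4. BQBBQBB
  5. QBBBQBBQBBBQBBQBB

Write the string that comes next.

Applying the rule to each of the 17 symbols of QBBBQBBQBBBQBBQBB gives the pieces B QBB QBB QBB B QBB QBB B QBB QBB QBB B QBB QBB B QBB QBB, which concatenate to the answer.

BQBBQBBQBBBQBBQBBBQBBQBBQBBBQBBQBBBQBBQBB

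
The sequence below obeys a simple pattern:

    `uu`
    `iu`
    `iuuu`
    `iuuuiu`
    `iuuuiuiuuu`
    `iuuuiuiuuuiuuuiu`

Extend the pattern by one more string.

iuuuiuiuuuiuuuiuiuuuiuiuuu

This is a Fibonacci-style word recurrence s(k) = s(k−1)·s(k−2): e.g. iu·uu = iuuu.
Continuing: iuuuiuiuuuiuuuiu · iuuuiuiuuu gives term 7.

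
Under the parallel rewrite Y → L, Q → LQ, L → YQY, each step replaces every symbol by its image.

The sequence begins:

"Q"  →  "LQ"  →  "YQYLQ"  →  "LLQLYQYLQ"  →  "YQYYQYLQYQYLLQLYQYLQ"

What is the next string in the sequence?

Applying the rule to each of the 20 symbols of YQYYQYLQYQYLLQLYQYLQ gives the pieces L LQ L L LQ L YQY LQ L LQ L YQY YQY LQ YQY L LQ L YQY LQ, which concatenate to the answer.

LLQLLLQLYQYLQLLQLYQYYQYLQYQYLLQLYQYLQ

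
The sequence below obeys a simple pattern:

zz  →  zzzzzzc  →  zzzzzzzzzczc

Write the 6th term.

zzzzzzzzzzzzzzzzzzczczczczc

Each term wraps the previous one in zzz on the left and zc on the right.
From zzzzzzzzzczc, 3 further steps: zzzzzzzzzczc → zzzzzzzzzzzzczczc → zzzzzzzzzzzzzzzczczczc → (answer).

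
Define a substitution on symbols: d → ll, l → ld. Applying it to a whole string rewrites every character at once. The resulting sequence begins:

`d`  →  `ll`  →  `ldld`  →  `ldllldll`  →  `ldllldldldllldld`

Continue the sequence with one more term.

Rewriting the 16 symbols of ldllldldldllldld one by one yields ld ll ld ld ld ll ld ll ld ll ld ld ld ll ld ll; concatenated:

ldllldldldllldllldllldldldllldll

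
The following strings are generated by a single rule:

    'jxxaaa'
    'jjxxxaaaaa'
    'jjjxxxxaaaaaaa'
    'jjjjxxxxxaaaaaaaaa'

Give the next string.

jjjjjxxxxxxaaaaaaaaaaa

The n-th term is n j's then n+1 x's then 2n+1 a's (n = 1, 2, …).
At n = 5 the blocks have lengths 5, 6, 11.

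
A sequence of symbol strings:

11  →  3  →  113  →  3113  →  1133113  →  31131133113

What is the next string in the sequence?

113311331131133113

From term 3 onward, concatenate the second-to-last term with the last: 11·3 = 113, 3·113 = 3113, …
Continuing: 1133113 · 31131133113 gives term 7.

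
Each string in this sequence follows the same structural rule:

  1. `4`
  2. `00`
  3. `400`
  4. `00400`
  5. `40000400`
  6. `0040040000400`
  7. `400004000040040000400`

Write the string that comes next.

This is a Fibonacci-style word recurrence s(k) = s(k−2)·s(k−1): e.g. 4·00 = 400.
The next term joins 0040040000400 and 400004000040040000400.

0040040000400400004000040040000400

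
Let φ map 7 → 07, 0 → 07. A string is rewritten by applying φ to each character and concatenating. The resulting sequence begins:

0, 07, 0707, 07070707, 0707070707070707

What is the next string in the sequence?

φ(0707070707070707) expands symbol-by-symbol to 07 07 07 07 07 07 07 07 07 07 07 07 07 07 07 07; joining the 16 pieces gives the next term.

07070707070707070707070707070707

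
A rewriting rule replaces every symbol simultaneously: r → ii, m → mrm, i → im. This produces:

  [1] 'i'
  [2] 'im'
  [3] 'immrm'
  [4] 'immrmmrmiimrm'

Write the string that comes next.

immrmmrmiimrmmrmiimrmimimmrmiimrm

φ(immrmmrmiimrm) expands symbol-by-symbol to im mrm mrm ii mrm mrm ii mrm im im mrm ii mrm; joining the 13 pieces gives the next term.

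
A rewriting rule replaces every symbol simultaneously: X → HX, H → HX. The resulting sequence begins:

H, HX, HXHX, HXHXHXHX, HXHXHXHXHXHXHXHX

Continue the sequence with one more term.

HXHXHXHXHXHXHXHXHXHXHXHXHXHXHXHX

Replace each of the 16 characters of HXHXHXHXHXHXHXHX in place — HX HX HX HX HX HX HX HX HX HX HX HX HX HX HX HX — and concatenate.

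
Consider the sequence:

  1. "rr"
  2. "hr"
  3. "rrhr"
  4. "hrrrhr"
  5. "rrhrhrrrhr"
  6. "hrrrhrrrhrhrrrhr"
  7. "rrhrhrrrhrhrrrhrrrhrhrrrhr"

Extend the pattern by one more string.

From term 3 onward, concatenate the second-to-last term with the last: rr·hr = rrhr, hr·rrhr = hrrrhr, …
The next term joins hrrrhrrrhrhrrrhr and rrhrhrrrhrhrrrhrrrhrhrrrhr.

hrrrhrrrhrhrrrhrrrhrhrrrhrhrrrhrrrhrhrrrhr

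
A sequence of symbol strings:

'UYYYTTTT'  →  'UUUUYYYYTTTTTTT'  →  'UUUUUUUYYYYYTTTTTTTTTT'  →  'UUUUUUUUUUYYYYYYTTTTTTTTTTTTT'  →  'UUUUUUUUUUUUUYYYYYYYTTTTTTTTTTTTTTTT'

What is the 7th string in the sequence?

UUUUUUUUUUUUUUUUUUUYYYYYYYYYTTTTTTTTTTTTTTTTTTTTTT

Each string has the form U^{3n-2} Y^{n+2} T^{3n+1} (n = 1, 2, …).
Setting n = 7 gives 19, 9, 22 characters in each block.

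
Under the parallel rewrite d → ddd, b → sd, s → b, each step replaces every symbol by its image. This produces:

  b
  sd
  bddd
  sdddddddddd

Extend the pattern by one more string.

Expanding sdddddddddd: s→b, d→ddd, d→ddd, d→ddd, d→ddd, d→ddd, d→ddd, d→ddd, d→ddd, d→ddd, d→ddd. Concatenated: b ddd ddd ddd ddd ddd ddd ddd ddd ddd ddd.

bdddddddddddddddddddddddddddddd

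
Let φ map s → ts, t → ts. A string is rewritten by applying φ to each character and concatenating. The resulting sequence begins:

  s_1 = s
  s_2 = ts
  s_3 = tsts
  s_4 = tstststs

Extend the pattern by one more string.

Apply φ to tstststs symbol by symbol: t→ts, s→ts, t→ts, s→ts, t→ts, s→ts, t→ts, s→ts; joined: ts ts ts ts ts ts ts ts.

tstststststststs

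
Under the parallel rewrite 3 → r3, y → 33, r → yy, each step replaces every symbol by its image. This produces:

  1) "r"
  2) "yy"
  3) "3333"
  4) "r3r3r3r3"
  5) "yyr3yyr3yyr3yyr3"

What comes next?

φ(yyr3yyr3yyr3yyr3) expands symbol-by-symbol to 33 33 yy r3 33 33 yy r3 33 33 yy r3 33 33 yy r3; joining the 16 pieces gives the next term.

3333yyr33333yyr33333yyr33333yyr3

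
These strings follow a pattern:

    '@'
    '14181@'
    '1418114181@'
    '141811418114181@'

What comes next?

Each term is the previous one with 14181 prepended.
Applying this once more to 141811418114181@:

14181141811418114181@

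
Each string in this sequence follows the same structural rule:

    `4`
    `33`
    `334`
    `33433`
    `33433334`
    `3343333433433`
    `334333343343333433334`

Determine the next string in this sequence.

3343333433433334333343343333433433

Each term (from the third on) is the previous term followed by the one before it: term 3 = 33·4 = 334.
Continuing: 334333343343333433334 · 3343333433433 gives term 8.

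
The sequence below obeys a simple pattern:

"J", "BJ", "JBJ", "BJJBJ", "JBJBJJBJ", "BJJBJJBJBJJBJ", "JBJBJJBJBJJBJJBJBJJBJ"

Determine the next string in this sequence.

This is a Fibonacci-style word recurrence s(k) = s(k−2)·s(k−1): e.g. J·BJ = JBJ.
So term 8 is BJJBJJBJBJJBJ·JBJBJJBJBJJBJJBJBJJBJ.

BJJBJJBJBJJBJJBJBJJBJBJJBJJBJBJJBJ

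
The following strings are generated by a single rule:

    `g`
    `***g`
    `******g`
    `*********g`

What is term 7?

Each term is the previous one with *** prepended.
From *********g, 3 further steps: *********g → ************g → ***************g → (answer).

******************g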